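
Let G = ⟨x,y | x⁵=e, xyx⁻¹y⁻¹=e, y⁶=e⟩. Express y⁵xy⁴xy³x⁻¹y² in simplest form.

Multiply left to right, reducing at each step:
  (y⁵) · x = xy⁵
  (xy⁵) · y⁴ = xy³
  (xy³) · x = x²y³
  (x²y³) · y³ = x²
  (x²) · x⁻¹ = x
  x · y² = xy²

Answer: xy²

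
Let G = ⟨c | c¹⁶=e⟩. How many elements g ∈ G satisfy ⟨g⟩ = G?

G is cyclic of order 16. An element generates G iff its order is 16, and a cyclic group of order 16 has exactly φ(16) = 8 such elements.

Answer: 8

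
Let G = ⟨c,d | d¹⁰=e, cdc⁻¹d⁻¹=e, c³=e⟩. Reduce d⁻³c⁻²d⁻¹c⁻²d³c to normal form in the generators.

Multiply left to right, reducing at each step:
  (d⁷) · c⁻² = cd⁷
  (cd⁷) · d⁻¹ = cd⁶
  (cd⁶) · c⁻² = c²d⁶
  (c²d⁶) · d³ = c²d⁹
  (c²d⁹) · c = d⁹

Answer: d⁹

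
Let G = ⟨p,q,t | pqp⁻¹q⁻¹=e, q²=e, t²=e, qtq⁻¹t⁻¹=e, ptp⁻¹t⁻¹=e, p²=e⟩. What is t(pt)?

Compute t · (pt) by multiplying left to right and reducing via the relations at each step:
  t · p = pt
  (pt) · t = p

Answer: p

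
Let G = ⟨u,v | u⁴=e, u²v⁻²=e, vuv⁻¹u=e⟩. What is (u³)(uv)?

Compute (u³) · (uv) by multiplying left to right and reducing via the relations at each step:
  (u³) · u = e
  e · v = v

Answer: v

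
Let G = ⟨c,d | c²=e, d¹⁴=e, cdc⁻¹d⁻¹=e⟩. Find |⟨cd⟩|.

|⟨cd⟩| equals the order of cd. Compute successive powers until reaching e:
  (cd)¹ = cd, (cd)² = d², (cd)³ = cd³, (cd)⁴ = d⁴, (cd)⁵ = cd⁵, (cd)⁶ = d⁶, (cd)⁷ = cd⁷, (cd)⁸ = d⁸, (cd)⁹ = cd⁹, (cd)¹⁰ = d¹⁰, (cd)¹¹ = cd¹¹, (cd)¹² = d¹², (cd)¹³ = cd¹³, (cd)¹⁴ = e.
The smallest positive k with (cd)ᵏ = e is 14, so |⟨cd⟩| = 14.

Answer: 14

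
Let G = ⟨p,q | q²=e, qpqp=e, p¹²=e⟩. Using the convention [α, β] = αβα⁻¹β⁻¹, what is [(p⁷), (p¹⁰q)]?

[(p⁷), (p¹⁰q)] = (p⁷)·(p¹⁰q)·(p⁷)⁻¹·(p¹⁰q)⁻¹.
  (p⁷) · (p¹⁰q) = p⁵q
  (p⁵q) · (p⁵) = q
  q · (p¹⁰q) = p²

Answer: p²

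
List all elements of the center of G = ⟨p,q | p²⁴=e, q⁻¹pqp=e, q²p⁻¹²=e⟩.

An element z ∈ Z(G) iff z commutes with every generator.
For example p¹² is central: (p¹²)·p = p¹³ = p·(p¹²); (p¹²)·q = q⁻¹ = q·(p¹²).
Whereas p ∉ Z(G) since p·q = pq ≠ p¹¹q⁻¹ = q·p.
Checking each of the 48 elements this way gives Z(G) = {e, p¹²}, of order 2.

Answer: {e, p¹²}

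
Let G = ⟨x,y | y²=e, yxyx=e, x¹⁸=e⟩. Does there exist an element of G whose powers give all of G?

Every cyclic group is abelian. But x·y = xy while y·x = x¹⁷y, so x·y ≠ y·x and G is not abelian. Hence G is not cyclic.

Answer: No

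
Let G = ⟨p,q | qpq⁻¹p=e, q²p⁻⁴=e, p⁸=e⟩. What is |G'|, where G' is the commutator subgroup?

G' = [G, G] is generated by all commutators. The generator-pair commutators are: [p, q] = p².
The subgroup they normally generate is {e, p², p⁴, p⁶}, of order 4.
Check: |G/G'| = 16/4 = 4 is the order of the abelianisation.

Answer: 4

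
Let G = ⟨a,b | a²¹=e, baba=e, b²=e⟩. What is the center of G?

An element z ∈ Z(G) iff z commutes with every generator.
For example e is central: e·a = a = a·e; e·b = b = b·e.
Whereas a ∉ Z(G) since a·b = ab ≠ a²⁰b = b·a.
Checking each of the 42 elements this way gives Z(G) = {e}, of order 1.

Answer: {e}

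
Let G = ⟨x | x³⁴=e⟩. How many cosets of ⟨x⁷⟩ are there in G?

First find ord(x⁷) by computing successive powers:
  (x⁷)¹ = x⁷, (x⁷)² = x¹⁴, (x⁷)³ = x²¹, (x⁷)⁴ = x²⁸, (x⁷)⁵ = x, (x⁷)⁶ = x⁸, (x⁷)⁷ = x¹⁵, (x⁷)⁸ = x²², (x⁷)⁹ = x²⁹, (x⁷)¹⁰ = x², (x⁷)¹¹ = x⁹, (x⁷)¹² = x¹⁶, (x⁷)¹³ = x²³, (x⁷)¹⁴ = x³⁰, (x⁷)¹⁵ = x³, (x⁷)¹⁶ = x¹⁰, (x⁷)¹⁷ = x¹⁷, (x⁷)¹⁸ = x²⁴, (x⁷)¹⁹ = x³¹, (x⁷)²⁰ = x⁴, (x⁷)²¹ = x¹¹, (x⁷)²² = x¹⁸, (x⁷)²³ = x²⁵, (x⁷)²⁴ = x³², (x⁷)²⁵ = x⁵, (x⁷)²⁶ = x¹², (x⁷)²⁷ = x¹⁹, (x⁷)²⁸ = x²⁶, (x⁷)²⁹ = x³³, (x⁷)³⁰ = x⁶, (x⁷)³¹ = x¹³, (x⁷)³² = x²⁰, (x⁷)³³ = x²⁷, (x⁷)³⁴ = e.
So |⟨x⁷⟩| = ord(x⁷) = 34. With |G| = 34, by Lagrange [G : ⟨x⁷⟩] = 34/34 = 1.

Answer: 1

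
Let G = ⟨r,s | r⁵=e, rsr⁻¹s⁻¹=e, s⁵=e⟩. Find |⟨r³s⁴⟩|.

|⟨r³s⁴⟩| equals the order of r³s⁴. Compute successive powers until reaching e:
  (r³s⁴)¹ = r³s⁴, (r³s⁴)² = rs³, (r³s⁴)³ = r⁴s², (r³s⁴)⁴ = r²s, (r³s⁴)⁵ = e.
The smallest positive k with (r³s⁴)ᵏ = e is 5, so |⟨r³s⁴⟩| = 5.

Answer: 5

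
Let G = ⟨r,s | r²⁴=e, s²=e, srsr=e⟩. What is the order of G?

Enumerate words in the generators, reducing via the relations: the distinct elements are
  {e, r, s, rs, r², r³, r⁴, r⁵, r⁶, r⁷, r⁸, r⁹, r²s, r²², r²³, r²¹, r²⁰, r³s, r¹², r¹³, r¹¹, r¹⁰, r¹⁴, r¹⁵, r¹⁶, r¹⁷, r¹⁸, r¹⁹, r⁴s, r⁵s, r⁶s, r⁷s, r⁸s, r⁹s, r²²s, r²³s, r²¹s, r²⁰s, r¹²s, r¹³s, r¹¹s, r¹⁰s, r¹⁴s, r¹⁵s, r¹⁶s, r¹⁷s, r¹⁸s, r¹⁹s}.
No further products give new elements, so |G| = 48.

Answer: 48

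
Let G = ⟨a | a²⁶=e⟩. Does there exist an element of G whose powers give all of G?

|G| = 26. The element a has order 26 (its powers give 26 distinct elements), so ⟨a⟩ = G and G is cyclic.

Answer: Yes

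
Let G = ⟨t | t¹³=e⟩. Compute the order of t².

Compute successive powers until reaching e:
  (t²)¹ = t², (t²)² = t⁴, (t²)³ = t⁶, (t²)⁴ = t⁸, (t²)⁵ = t¹⁰, (t²)⁶ = t¹², (t²)⁷ = t, (t²)⁸ = t³, (t²)⁹ = t⁵, (t²)¹⁰ = t⁷, (t²)¹¹ = t⁹, (t²)¹² = t¹¹, (t²)¹³ = e.
The smallest positive k with (t²)ᵏ = e is 13.

Answer: 13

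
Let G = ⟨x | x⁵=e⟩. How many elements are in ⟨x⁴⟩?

|⟨x⁴⟩| equals the order of x⁴. Compute successive powers until reaching e:
  (x⁴)¹ = x⁴, (x⁴)² = x³, (x⁴)³ = x², (x⁴)⁴ = x, (x⁴)⁵ = e.
The smallest positive k with (x⁴)ᵏ = e is 5, so |⟨x⁴⟩| = 5.

Answer: 5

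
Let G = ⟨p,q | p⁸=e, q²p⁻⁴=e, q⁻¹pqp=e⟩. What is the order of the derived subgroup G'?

G' = [G, G] is generated by all commutators. The generator-pair commutators are: [p, q] = p².
The subgroup they normally generate is {e, p², p⁴, p⁶}, of order 4.
Check: |G/G'| = 16/4 = 4 is the order of the abelianisation.

Answer: 4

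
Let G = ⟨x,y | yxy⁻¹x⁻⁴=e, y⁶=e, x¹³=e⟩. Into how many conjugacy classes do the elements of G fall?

The conjugacy classes (representative and size) are:
  [e] (size 1), [x⁴] (size 6), [x¹¹] (size 6), [x⁷y] (size 13), [x⁸y²] (size 13), [x¹²y³] (size 13), [x⁵y⁴] (size 13), [x¹¹y⁵] (size 13).
Class equation: 1 + 6 + 6 + 13 + 13 + 13 + 13 + 13 = 78 = |G|. So G has 8 conjugacy classes.

Answer: 8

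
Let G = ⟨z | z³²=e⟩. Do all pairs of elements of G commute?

G has a single generator, so G is cyclic and hence abelian.

Answer: Yes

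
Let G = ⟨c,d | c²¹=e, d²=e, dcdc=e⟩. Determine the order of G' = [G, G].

G' = [G, G] is generated by all commutators. The generator-pair commutators are: [c, d] = c².
The subgroup they normally generate is {e, c, c², c³, c⁴, c⁵, c⁶, c⁷, c⁸, c⁹, c¹⁰, c¹¹, c¹², c¹³, c¹⁴, c¹⁵, c¹⁶, c¹⁷, c¹⁸, c¹⁹, c²⁰}, of order 21.
Check: |G/G'| = 42/21 = 2 is the order of the abelianisation.

Answer: 21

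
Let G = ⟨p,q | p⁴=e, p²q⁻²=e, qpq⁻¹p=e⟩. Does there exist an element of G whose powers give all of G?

Every cyclic group is abelian. But p·q = pq while q·p = pq⁻¹, so p·q ≠ q·p and G is not abelian. Hence G is not cyclic.

Answer: No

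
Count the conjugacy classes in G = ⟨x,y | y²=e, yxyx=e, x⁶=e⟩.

The conjugacy classes (representative and size) are:
  [e] (size 1), [x⁵] (size 2), [x⁴] (size 2), [x³] (size 1), [y] (size 3), [x³y] (size 3).
Class equation: 1 + 2 + 2 + 1 + 3 + 3 = 12 = |G|. So G has 6 conjugacy classes.

Answer: 6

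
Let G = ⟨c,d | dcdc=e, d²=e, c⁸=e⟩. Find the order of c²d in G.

Compute successive powers until reaching e:
  (c²d)¹ = c²d, (c²d)² = e.
The smallest positive k with (c²d)ᵏ = e is 2.

Answer: 2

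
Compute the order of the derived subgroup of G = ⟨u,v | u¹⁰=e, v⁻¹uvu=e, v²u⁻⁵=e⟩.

G' = [G, G] is generated by all commutators. The generator-pair commutators are: [u, v] = u².
The subgroup they normally generate is {e, u², u⁴, u⁶, u⁸}, of order 5.
Check: |G/G'| = 20/5 = 4 is the order of the abelianisation.

Answer: 5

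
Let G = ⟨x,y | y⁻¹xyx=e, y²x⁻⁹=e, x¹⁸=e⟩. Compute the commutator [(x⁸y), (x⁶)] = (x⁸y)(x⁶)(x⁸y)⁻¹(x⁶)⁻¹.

[(x⁸y), (x⁶)] = (x⁸y)·(x⁶)·(x⁸y)⁻¹·(x⁶)⁻¹.
  (x⁸y) · (x⁶) = x²y
  (x²y) · (x⁸y⁻¹) = x¹²
  (x¹²) · (x¹²) = x⁶

Answer: x⁶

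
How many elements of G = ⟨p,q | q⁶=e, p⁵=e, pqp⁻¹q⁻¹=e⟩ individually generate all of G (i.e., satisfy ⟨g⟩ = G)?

G is cyclic of order 30. An element generates G iff its order is 30, and a cyclic group of order 30 has exactly φ(30) = 8 such elements.

Answer: 8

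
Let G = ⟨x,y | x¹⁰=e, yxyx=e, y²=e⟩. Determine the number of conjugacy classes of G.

The conjugacy classes (representative and size) are:
  [e] (size 1), [x] (size 2), [x²] (size 2), [x³] (size 2), [x⁴] (size 2), [x⁵] (size 1), [x²y] (size 5), [x³y] (size 5).
Class equation: 1 + 2 + 2 + 2 + 2 + 1 + 5 + 5 = 20 = |G|. So G has 8 conjugacy classes.

Answer: 8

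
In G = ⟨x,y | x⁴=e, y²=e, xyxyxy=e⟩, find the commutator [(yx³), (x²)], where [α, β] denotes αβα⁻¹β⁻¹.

[(yx³), (x²)] = (yx³)·(x²)·(yx³)⁻¹·(x²)⁻¹.
  (yx³) · (x²) = yx
  (yx) · (xy) = yx²y
  (yx²y) · (x²) = x²yx²y

Answer: x²yx²y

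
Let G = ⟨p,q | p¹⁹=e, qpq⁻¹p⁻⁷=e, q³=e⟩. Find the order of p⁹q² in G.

Compute successive powers until reaching e:
  (p⁹q²)¹ = p⁹q², (p⁹q²)² = p¹³q, (p⁹q²)³ = e.
The smallest positive k with (p⁹q²)ᵏ = e is 3.

Answer: 3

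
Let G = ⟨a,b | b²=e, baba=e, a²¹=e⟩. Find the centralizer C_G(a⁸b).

⟨a⁸b⟩ ⊆ C_G(a⁸b) since powers of a⁸b commute with a⁸b; so |C_G(a⁸b)| ≥ |⟨a⁸b⟩| = 2.
By orbit–stabilizer, |C_G(a⁸b)| = |G| / |conj. class of a⁸b| = 42 / 21 = 2.
The 2 elements commuting with a⁸b are {e, a⁸b}.

Answer: {e, a⁸b}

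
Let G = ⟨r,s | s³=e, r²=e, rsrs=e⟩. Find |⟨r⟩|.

|⟨r⟩| equals the order of r. Compute successive powers until reaching e:
  r¹ = r, r² = e.
The smallest positive k with rᵏ = e is 2, so |⟨r⟩| = 2.

Answer: 2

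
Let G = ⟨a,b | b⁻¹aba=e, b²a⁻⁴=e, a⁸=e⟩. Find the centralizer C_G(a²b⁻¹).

⟨a²b⁻¹⟩ ⊆ C_G(a²b⁻¹) since powers of a²b⁻¹ commute with a²b⁻¹; so |C_G(a²b⁻¹)| ≥ |⟨a²b⁻¹⟩| = 4.
By orbit–stabilizer, |C_G(a²b⁻¹)| = |G| / |conj. class of a²b⁻¹| = 16 / 4 = 4.
The 4 elements commuting with a²b⁻¹ are {e, a⁴, a²b, a²b⁻¹}.

Answer: {e, a⁴, a²b, a²b⁻¹}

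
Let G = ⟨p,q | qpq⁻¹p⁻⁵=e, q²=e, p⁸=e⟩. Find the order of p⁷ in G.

Compute successive powers until reaching e:
  (p⁷)¹ = p⁷, (p⁷)² = p⁶, (p⁷)³ = p⁵, (p⁷)⁴ = p⁴, (p⁷)⁵ = p³, (p⁷)⁶ = p², (p⁷)⁷ = p, (p⁷)⁸ = e.
The smallest positive k with (p⁷)ᵏ = e is 8.

Answer: 8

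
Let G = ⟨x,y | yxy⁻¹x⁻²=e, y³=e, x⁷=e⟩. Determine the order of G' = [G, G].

G' = [G, G] is generated by all commutators. The generator-pair commutators are: [x, y] = x⁶.
The subgroup they normally generate is {e, x, x², x³, x⁴, x⁵, x⁶}, of order 7.
Check: |G/G'| = 21/7 = 3 is the order of the abelianisation.

Answer: 7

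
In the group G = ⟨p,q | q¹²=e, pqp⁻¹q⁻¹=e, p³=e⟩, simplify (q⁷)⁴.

Compute successive powers of (q⁷), reducing at each step:
  (q⁷)²: (q⁷) · q⁷ = q²
  (q⁷)³: (q²) · q⁷ = q⁹
  (q⁷)⁴: (q⁹) · q⁷ = q⁴

Answer: q⁴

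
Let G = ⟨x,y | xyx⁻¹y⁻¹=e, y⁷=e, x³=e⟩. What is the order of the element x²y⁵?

Compute successive powers until reaching e:
  (x²y⁵)¹ = x²y⁵, (x²y⁵)² = xy³, (x²y⁵)³ = y, (x²y⁵)⁴ = x²y⁶, (x²y⁵)⁵ = xy⁴, (x²y⁵)⁶ = y², (x²y⁵)⁷ = x², (x²y⁵)⁸ = xy⁵, (x²y⁵)⁹ = y³, (x²y⁵)¹⁰ = x²y, (x²y⁵)¹¹ = xy⁶, (x²y⁵)¹² = y⁴, (x²y⁵)¹³ = x²y², (x²y⁵)¹⁴ = x, (x²y⁵)¹⁵ = y⁵, (x²y⁵)¹⁶ = x²y³, (x²y⁵)¹⁷ = xy, (x²y⁵)¹⁸ = y⁶, (x²y⁵)¹⁹ = x²y⁴, (x²y⁵)²⁰ = xy², (x²y⁵)²¹ = e.
The smallest positive k with (x²y⁵)ᵏ = e is 21.

Answer: 21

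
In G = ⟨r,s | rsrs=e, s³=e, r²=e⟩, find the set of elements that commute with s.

⟨s⟩ ⊆ C_G(s) since powers of s commute with s; so |C_G(s)| ≥ |⟨s⟩| = 3.
By orbit–stabilizer, |C_G(s)| = |G| / |conj. class of s| = 6 / 2 = 3.
The 3 elements commuting with s are {e, s, s²}.

Answer: {e, s, s²}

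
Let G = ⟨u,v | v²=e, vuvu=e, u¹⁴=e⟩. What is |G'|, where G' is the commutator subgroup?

G' = [G, G] is generated by all commutators. The generator-pair commutators are: [u, v] = u².
The subgroup they normally generate is {e, u², u⁴, u⁶, u⁸, u¹⁰, u¹²}, of order 7.
Check: |G/G'| = 28/7 = 4 is the order of the abelianisation.

Answer: 7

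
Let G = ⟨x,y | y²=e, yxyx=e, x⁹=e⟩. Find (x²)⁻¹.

The order of (x²) is 9 (smallest k with (x²)ᵏ = e), so (x²)⁻¹ = (x²)⁸ = x⁷.
Check: (x²) · (x⁷) → (x²) · x⁷ = e, giving e as required.

Answer: x⁷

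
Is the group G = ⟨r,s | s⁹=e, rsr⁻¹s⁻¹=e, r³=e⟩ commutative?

Each pair of generators commutes: r·s = rs = s·r. Since the generators pairwise commute, every element of G commutes with every other, so G is abelian.

Answer: Yes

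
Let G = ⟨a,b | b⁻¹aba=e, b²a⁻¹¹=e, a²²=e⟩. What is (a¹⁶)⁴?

Compute successive powers of (a¹⁶), reducing at each step:
  (a¹⁶)²: (a¹⁶) · a¹⁶ = a¹⁰
  (a¹⁶)³: (a¹⁰) · a¹⁶ = a⁴
  (a¹⁶)⁴: (a⁴) · a¹⁶ = a²⁰

Answer: a²⁰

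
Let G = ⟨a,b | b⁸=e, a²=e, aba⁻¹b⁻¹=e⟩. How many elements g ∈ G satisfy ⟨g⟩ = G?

⟨g⟩ = G would require ord(g) = |G| = 16, but the maximum element order in G is 8 < 16. So G is not cyclic and no single element generates it: the count is 0.

Answer: 0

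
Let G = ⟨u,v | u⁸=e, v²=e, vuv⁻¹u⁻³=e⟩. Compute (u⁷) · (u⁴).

Compute (u⁷) · (u⁴) by multiplying left to right and reducing via the relations at each step:
  (u⁷) · u⁴ = u³

Answer: u³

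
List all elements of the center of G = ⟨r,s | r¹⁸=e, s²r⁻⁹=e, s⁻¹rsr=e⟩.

An element z ∈ Z(G) iff z commutes with every generator.
For example r⁹ is central: (r⁹)·r = r¹⁰ = r·(r⁹); (r⁹)·s = s⁻¹ = s·(r⁹).
Whereas r ∉ Z(G) since r·s = rs ≠ r⁸s⁻¹ = s·r.
Checking each of the 36 elements this way gives Z(G) = {e, r⁹}, of order 2.

Answer: {e, r⁹}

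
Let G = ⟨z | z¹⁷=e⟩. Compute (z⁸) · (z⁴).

Compute (z⁸) · (z⁴) by multiplying left to right and reducing via the relations at each step:
  (z⁸) · z⁴ = z¹²

Answer: z¹²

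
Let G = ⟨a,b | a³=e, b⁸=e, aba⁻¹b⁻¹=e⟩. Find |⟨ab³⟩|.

|⟨ab³⟩| equals the order of ab³. Compute successive powers until reaching e:
  (ab³)¹ = ab³, (ab³)² = a²b⁶, (ab³)³ = b, (ab³)⁴ = ab⁴, (ab³)⁵ = a²b⁷, (ab³)⁶ = b², (ab³)⁷ = ab⁵, (ab³)⁸ = a², (ab³)⁹ = b³, (ab³)¹⁰ = ab⁶, (ab³)¹¹ = a²b, (ab³)¹² = b⁴, (ab³)¹³ = ab⁷, (ab³)¹⁴ = a²b², (ab³)¹⁵ = b⁵, (ab³)¹⁶ = a, (ab³)¹⁷ = a²b³, (ab³)¹⁸ = b⁶, (ab³)¹⁹ = ab, (ab³)²⁰ = a²b⁴, (ab³)²¹ = b⁷, (ab³)²² = ab², (ab³)²³ = a²b⁵, (ab³)²⁴ = e.
The smallest positive k with (ab³)ᵏ = e is 24, so |⟨ab³⟩| = 24.

Answer: 24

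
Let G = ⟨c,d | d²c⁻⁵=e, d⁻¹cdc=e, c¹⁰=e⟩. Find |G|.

Enumerate words in the generators, reducing via the relations: the distinct elements are
  {c, d, e, cd, c², c³, c⁴, c⁵, c⁶, c⁷, c⁸, c⁹, c²d, c³d, c⁴d, d⁻¹, cd⁻¹, c²d⁻¹, c³d⁻¹, c⁴d⁻¹}.
No further products give new elements, so |G| = 20.

Answer: 20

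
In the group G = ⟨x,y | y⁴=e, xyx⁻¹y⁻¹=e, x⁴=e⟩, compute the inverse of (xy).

The order of (xy) is 4 (smallest k with (xy)ᵏ = e), so (xy)⁻¹ = (xy)³ = x³y³.
Check: (xy) · (x³y³) → (xy) · x³ = y;   y · y³ = e, giving e as required.

Answer: x³y³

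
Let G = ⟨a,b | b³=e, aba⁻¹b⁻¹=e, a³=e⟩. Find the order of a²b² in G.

Compute successive powers until reaching e:
  (a²b²)¹ = a²b², (a²b²)² = ab, (a²b²)³ = e.
The smallest positive k with (a²b²)ᵏ = e is 3.

Answer: 3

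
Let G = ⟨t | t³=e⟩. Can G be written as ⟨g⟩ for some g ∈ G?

|G| = 3. The element t has order 3 (its powers give 3 distinct elements), so ⟨t⟩ = G and G is cyclic.

Answer: Yes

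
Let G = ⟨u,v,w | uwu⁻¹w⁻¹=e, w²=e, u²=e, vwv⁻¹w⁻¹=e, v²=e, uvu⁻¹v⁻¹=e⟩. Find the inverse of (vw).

The order of (vw) is 2 (smallest k with (vw)ᵏ = e), so (vw)⁻¹ = (vw)¹ = vw.
Check: (vw) · (vw) → (vw) · v = w;   w · w = e, giving e as required.

Answer: vw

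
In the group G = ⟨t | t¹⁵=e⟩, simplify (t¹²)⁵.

Compute successive powers of (t¹²), reducing at each step:
  (t¹²)²: (t¹²) · t¹² = t⁹
  (t¹²)³: (t⁹) · t¹² = t⁶
  (t¹²)⁴: (t⁶) · t¹² = t³
  (t¹²)⁵: (t³) · t¹² = e

Answer: e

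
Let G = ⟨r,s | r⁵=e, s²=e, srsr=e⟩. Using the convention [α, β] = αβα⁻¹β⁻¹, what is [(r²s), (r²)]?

[(r²s), (r²)] = (r²s)·(r²)·(r²s)⁻¹·(r²)⁻¹.
  (r²s) · (r²) = s
  s · (r²s) = r³
  (r³) · (r³) = r

Answer: r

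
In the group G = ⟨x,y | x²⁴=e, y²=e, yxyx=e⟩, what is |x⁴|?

Compute successive powers until reaching e:
  (x⁴)¹ = x⁴, (x⁴)² = x⁸, (x⁴)³ = x¹², (x⁴)⁴ = x¹⁶, (x⁴)⁵ = x²⁰, (x⁴)⁶ = e.
The smallest positive k with (x⁴)ᵏ = e is 6.

Answer: 6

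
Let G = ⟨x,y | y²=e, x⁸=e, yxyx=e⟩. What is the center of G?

An element z ∈ Z(G) iff z commutes with every generator.
For example x⁴ is central: (x⁴)·x = x⁵ = x·(x⁴); (x⁴)·y = x⁴y = y·(x⁴).
Whereas x ∉ Z(G) since x·y = xy ≠ x⁷y = y·x.
Checking each of the 16 elements this way gives Z(G) = {e, x⁴}, of order 2.

Answer: {e, x⁴}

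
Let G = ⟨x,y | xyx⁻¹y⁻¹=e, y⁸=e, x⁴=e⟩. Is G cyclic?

|G| = 32, but the maximum element order in G is 8 < 32. No single element generates all of G, so G is not cyclic.

Answer: No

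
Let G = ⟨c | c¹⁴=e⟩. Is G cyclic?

|G| = 14. The element c has order 14 (its powers give 14 distinct elements), so ⟨c⟩ = G and G is cyclic.

Answer: Yes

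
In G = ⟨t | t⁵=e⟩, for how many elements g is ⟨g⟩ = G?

G is cyclic of order 5. An element generates G iff its order is 5, and a cyclic group of order 5 has exactly φ(5) = 4 such elements.

Answer: 4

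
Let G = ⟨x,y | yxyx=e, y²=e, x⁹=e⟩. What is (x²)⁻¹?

The order of (x²) is 9 (smallest k with (x²)ᵏ = e), so (x²)⁻¹ = (x²)⁸ = x⁷.
Check: (x²) · (x⁷) → (x²) · x⁷ = e, giving e as required.

Answer: x⁷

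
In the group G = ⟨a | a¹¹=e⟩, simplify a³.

Compute successive powers of a, reducing at each step:
  a²: a · a = a²
  a³: (a²) · a = a³

Answer: a³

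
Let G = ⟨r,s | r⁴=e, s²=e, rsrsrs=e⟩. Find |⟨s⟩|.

|⟨s⟩| equals the order of s. Compute successive powers until reaching e:
  s¹ = s, s² = e.
The smallest positive k with sᵏ = e is 2, so |⟨s⟩| = 2.

Answer: 2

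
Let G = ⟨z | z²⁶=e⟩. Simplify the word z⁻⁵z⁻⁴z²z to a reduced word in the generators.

Multiply left to right, reducing at each step:
  (z²¹) · z⁻⁴ = z¹⁷
  (z¹⁷) · z² = z¹⁹
  (z¹⁹) · z = z²⁰

Answer: z²⁰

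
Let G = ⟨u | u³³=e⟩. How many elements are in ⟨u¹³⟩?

|⟨u¹³⟩| equals the order of u¹³. Compute successive powers until reaching e:
  (u¹³)¹ = u¹³, (u¹³)² = u²⁶, (u¹³)³ = u⁶, (u¹³)⁴ = u¹⁹, (u¹³)⁵ = u³², (u¹³)⁶ = u¹², (u¹³)⁷ = u²⁵, (u¹³)⁸ = u⁵, (u¹³)⁹ = u¹⁸, (u¹³)¹⁰ = u³¹, (u¹³)¹¹ = u¹¹, (u¹³)¹² = u²⁴, (u¹³)¹³ = u⁴, (u¹³)¹⁴ = u¹⁷, (u¹³)¹⁵ = u³⁰, (u¹³)¹⁶ = u¹⁰, (u¹³)¹⁷ = u²³, (u¹³)¹⁸ = u³, (u¹³)¹⁹ = u¹⁶, (u¹³)²⁰ = u²⁹, (u¹³)²¹ = u⁹, (u¹³)²² = u²², (u¹³)²³ = u², (u¹³)²⁴ = u¹⁵, (u¹³)²⁵ = u²⁸, (u¹³)²⁶ = u⁸, (u¹³)²⁷ = u²¹, (u¹³)²⁸ = u, (u¹³)²⁹ = u¹⁴, (u¹³)³⁰ = u²⁷, (u¹³)³¹ = u⁷, (u¹³)³² = u²⁰, (u¹³)³³ = e.
The smallest positive k with (u¹³)ᵏ = e is 33, so |⟨u¹³⟩| = 33.

Answer: 33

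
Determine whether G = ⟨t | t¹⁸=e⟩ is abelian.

G has a single generator, so G is cyclic and hence abelian.

Answer: Yes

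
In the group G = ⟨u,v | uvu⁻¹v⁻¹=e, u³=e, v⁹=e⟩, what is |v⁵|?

Compute successive powers until reaching e:
  (v⁵)¹ = v⁵, (v⁵)² = v, (v⁵)³ = v⁶, (v⁵)⁴ = v², (v⁵)⁵ = v⁷, (v⁵)⁶ = v³, (v⁵)⁷ = v⁸, (v⁵)⁸ = v⁴, (v⁵)⁹ = e.
The smallest positive k with (v⁵)ᵏ = e is 9.

Answer: 9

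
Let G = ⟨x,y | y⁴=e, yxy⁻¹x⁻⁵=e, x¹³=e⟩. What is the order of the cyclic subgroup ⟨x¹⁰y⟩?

|⟨x¹⁰y⟩| equals the order of x¹⁰y. Compute successive powers until reaching e:
  (x¹⁰y)¹ = x¹⁰y, (x¹⁰y)² = x⁸y², (x¹⁰y)³ = x¹¹y³, (x¹⁰y)⁴ = e.
The smallest positive k with (x¹⁰y)ᵏ = e is 4, so |⟨x¹⁰y⟩| = 4.

Answer: 4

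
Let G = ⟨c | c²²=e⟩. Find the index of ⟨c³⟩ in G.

First find ord(c³) by computing successive powers:
  (c³)¹ = c³, (c³)² = c⁶, (c³)³ = c⁹, (c³)⁴ = c¹², (c³)⁵ = c¹⁵, (c³)⁶ = c¹⁸, (c³)⁷ = c²¹, (c³)⁸ = c², (c³)⁹ = c⁵, (c³)¹⁰ = c⁸, (c³)¹¹ = c¹¹, (c³)¹² = c¹⁴, (c³)¹³ = c¹⁷, (c³)¹⁴ = c²⁰, (c³)¹⁵ = c, (c³)¹⁶ = c⁴, (c³)¹⁷ = c⁷, (c³)¹⁸ = c¹⁰, (c³)¹⁹ = c¹³, (c³)²⁰ = c¹⁶, (c³)²¹ = c¹⁹, (c³)²² = e.
So |⟨c³⟩| = ord(c³) = 22. With |G| = 22, by Lagrange [G : ⟨c³⟩] = 22/22 = 1.

Answer: 1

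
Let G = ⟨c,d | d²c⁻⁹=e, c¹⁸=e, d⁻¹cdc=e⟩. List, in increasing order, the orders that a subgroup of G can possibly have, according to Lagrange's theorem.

|G| = 36 = 2² · 3². By Lagrange's theorem the order of any subgroup divides 36; the divisors of 36 are 1, 2, 3, 4, 6, 9, 12, 18, 36.

Answer: 1, 2, 3, 4, 6, 9, 12, 18, 36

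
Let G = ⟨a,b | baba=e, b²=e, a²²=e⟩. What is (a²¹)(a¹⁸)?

Compute (a²¹) · (a¹⁸) by multiplying left to right and reducing via the relations at each step:
  (a²¹) · a¹⁸ = a¹⁷

Answer: a¹⁷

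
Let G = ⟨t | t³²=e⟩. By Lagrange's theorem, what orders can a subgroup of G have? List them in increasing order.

|G| = 32 = 2⁵. By Lagrange's theorem the order of any subgroup divides 32; the divisors of 32 are 1, 2, 4, 8, 16, 32.

Answer: 1, 2, 4, 8, 16, 32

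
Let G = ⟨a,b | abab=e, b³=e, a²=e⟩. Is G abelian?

a·b = ab but b·a = ab², so a·b ≠ b·a and G is not abelian.

Answer: No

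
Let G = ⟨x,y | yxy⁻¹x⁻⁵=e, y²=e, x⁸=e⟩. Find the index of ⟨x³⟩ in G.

First find ord(x³) by computing successive powers:
  (x³)¹ = x³, (x³)² = x⁶, (x³)³ = x, (x³)⁴ = x⁴, (x³)⁵ = x⁷, (x³)⁶ = x², (x³)⁷ = x⁵, (x³)⁸ = e.
So |⟨x³⟩| = ord(x³) = 8. With |G| = 16, by Lagrange [G : ⟨x³⟩] = 16/8 = 2.

Answer: 2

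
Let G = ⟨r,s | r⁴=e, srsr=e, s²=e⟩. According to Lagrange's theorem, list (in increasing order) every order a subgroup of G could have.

|G| = 8 = 2³. By Lagrange's theorem the order of any subgroup divides 8; the divisors of 8 are 1, 2, 4, 8.

Answer: 1, 2, 4, 8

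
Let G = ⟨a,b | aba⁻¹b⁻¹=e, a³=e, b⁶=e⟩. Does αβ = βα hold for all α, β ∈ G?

Each pair of generators commutes: a·b = ab = b·a. Since the generators pairwise commute, every element of G commutes with every other, so G is abelian.

Answer: Yes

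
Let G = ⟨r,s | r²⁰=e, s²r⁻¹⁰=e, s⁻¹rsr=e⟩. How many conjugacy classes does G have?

The conjugacy classes (representative and size) are:
  [e] (size 1), [r] (size 2), [r²] (size 2), [r³] (size 2), [r⁴] (size 2), [r⁵] (size 2), [r¹⁴] (size 2), [r⁷] (size 2), [r⁸] (size 2), [r¹¹] (size 2), [r¹⁰] (size 1), [r²s⁻¹] (size 10), [r⁹s] (size 10).
Class equation: 1 + 2 + 2 + 2 + 2 + 2 + 2 + 2 + 2 + 2 + 1 + 10 + 10 = 40 = |G|. So G has 13 conjugacy classes.

Answer: 13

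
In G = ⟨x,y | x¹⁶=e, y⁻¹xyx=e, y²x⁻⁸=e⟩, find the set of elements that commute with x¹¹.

⟨x¹¹⟩ ⊆ C_G(x¹¹) since powers of x¹¹ commute with x¹¹; so |C_G(x¹¹)| ≥ |⟨x¹¹⟩| = 16.
By orbit–stabilizer, |C_G(x¹¹)| = |G| / |conj. class of x¹¹| = 32 / 2 = 16.
The 16 elements commuting with x¹¹ are {e, x, x², x³, x⁴, x⁵, x⁶, x⁷, x⁸, x⁹, x¹⁰, x¹¹, x¹², x¹³, x¹⁴, x¹⁵}.

Answer: {e, x, x², x³, x⁴, x⁵, x⁶, x⁷, x⁸, x⁹, x¹⁰, x¹¹, x¹², x¹³, x¹⁴, x¹⁵}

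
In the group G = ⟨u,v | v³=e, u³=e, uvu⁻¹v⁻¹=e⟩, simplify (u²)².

Compute successive powers of (u²), reducing at each step:
  (u²)²: (u²) · u² = u

Answer: u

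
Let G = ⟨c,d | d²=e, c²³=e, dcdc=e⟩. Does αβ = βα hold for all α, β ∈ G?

c·d = cd but d·c = c²²d, so c·d ≠ d·c and G is not abelian.

Answer: No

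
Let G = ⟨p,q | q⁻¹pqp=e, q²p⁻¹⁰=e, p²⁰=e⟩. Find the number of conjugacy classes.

The conjugacy classes (representative and size) are:
  [e] (size 1), [p] (size 2), [p²] (size 2), [p³] (size 2), [p⁴] (size 2), [p⁵] (size 2), [p¹⁴] (size 2), [p⁷] (size 2), [p⁸] (size 2), [p¹¹] (size 2), [p¹⁰] (size 1), [p²q⁻¹] (size 10), [p⁹q] (size 10).
Class equation: 1 + 2 + 2 + 2 + 2 + 2 + 2 + 2 + 2 + 2 + 1 + 10 + 10 = 40 = |G|. So G has 13 conjugacy classes.

Answer: 13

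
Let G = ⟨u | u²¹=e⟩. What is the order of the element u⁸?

Compute successive powers until reaching e:
  (u⁸)¹ = u⁸, (u⁸)² = u¹⁶, (u⁸)³ = u³, (u⁸)⁴ = u¹¹, (u⁸)⁵ = u¹⁹, (u⁸)⁶ = u⁶, (u⁸)⁷ = u¹⁴, (u⁸)⁸ = u, (u⁸)⁹ = u⁹, (u⁸)¹⁰ = u¹⁷, (u⁸)¹¹ = u⁴, (u⁸)¹² = u¹², (u⁸)¹³ = u²⁰, (u⁸)¹⁴ = u⁷, (u⁸)¹⁵ = u¹⁵, (u⁸)¹⁶ = u², (u⁸)¹⁷ = u¹⁰, (u⁸)¹⁸ = u¹⁸, (u⁸)¹⁹ = u⁵, (u⁸)²⁰ = u¹³, (u⁸)²¹ = e.
The smallest positive k with (u⁸)ᵏ = e is 21.

Answer: 21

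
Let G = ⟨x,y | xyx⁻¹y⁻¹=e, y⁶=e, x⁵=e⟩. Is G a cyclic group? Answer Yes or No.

|G| = 30. The element xy has order 30 (its powers give 30 distinct elements), so ⟨xy⟩ = G and G is cyclic.

Answer: Yes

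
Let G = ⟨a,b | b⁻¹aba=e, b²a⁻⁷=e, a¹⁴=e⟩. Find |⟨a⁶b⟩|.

|⟨a⁶b⟩| equals the order of a⁶b. Compute successive powers until reaching e:
  (a⁶b)¹ = a⁶b, (a⁶b)² = a⁷, (a⁶b)³ = a⁶b⁻¹, (a⁶b)⁴ = e.
The smallest positive k with (a⁶b)ᵏ = e is 4, so |⟨a⁶b⟩| = 4.

Answer: 4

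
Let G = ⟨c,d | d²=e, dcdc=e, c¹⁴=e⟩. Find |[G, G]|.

G' = [G, G] is generated by all commutators. The generator-pair commutators are: [c, d] = c².
The subgroup they normally generate is {e, c², c⁴, c⁶, c⁸, c¹⁰, c¹²}, of order 7.
Check: |G/G'| = 28/7 = 4 is the order of the abelianisation.

Answer: 7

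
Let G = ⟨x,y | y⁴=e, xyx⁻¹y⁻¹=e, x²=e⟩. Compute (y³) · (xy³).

Compute (y³) · (xy³) by multiplying left to right and reducing via the relations at each step:
  (y³) · x = xy³
  (xy³) · y³ = xy²

Answer: xy²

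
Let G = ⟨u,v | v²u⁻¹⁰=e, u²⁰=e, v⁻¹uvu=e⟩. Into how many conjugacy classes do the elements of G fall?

The conjugacy classes (representative and size) are:
  [e] (size 1), [u] (size 2), [u²] (size 2), [u³] (size 2), [u⁴] (size 2), [u⁵] (size 2), [u¹⁴] (size 2), [u⁷] (size 2), [u⁸] (size 2), [u¹¹] (size 2), [u¹⁰] (size 1), [u²v⁻¹] (size 10), [u⁹v] (size 10).
Class equation: 1 + 2 + 2 + 2 + 2 + 2 + 2 + 2 + 2 + 2 + 1 + 10 + 10 = 40 = |G|. So G has 13 conjugacy classes.

Answer: 13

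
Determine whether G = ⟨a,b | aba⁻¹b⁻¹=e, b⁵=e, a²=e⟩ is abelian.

Each pair of generators commutes: a·b = ab = b·a. Since the generators pairwise commute, every element of G commutes with every other, so G is abelian.

Answer: Yes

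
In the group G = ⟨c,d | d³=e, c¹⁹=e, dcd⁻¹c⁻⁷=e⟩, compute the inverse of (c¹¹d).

The order of (c¹¹d) is 3 (smallest k with (c¹¹d)ᵏ = e), so (c¹¹d)⁻¹ = (c¹¹d)² = c¹²d².
Check: (c¹¹d) · (c¹²d²) → (c¹¹d) · c¹² = d;   d · d² = e, giving e as required.

Answer: c¹²d²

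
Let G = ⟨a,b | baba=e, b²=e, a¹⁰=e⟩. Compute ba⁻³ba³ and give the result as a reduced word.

Multiply left to right, reducing at each step:
  b · a⁻³ = a³b
  (a³b) · b = a³
  (a³) · a³ = a⁶

Answer: a⁶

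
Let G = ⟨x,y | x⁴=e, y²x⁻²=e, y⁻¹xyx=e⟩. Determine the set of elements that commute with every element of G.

An element z ∈ Z(G) iff z commutes with every generator.
For example x² is central: (x²)·x = x³ = x·(x²); (x²)·y = y⁻¹ = y·(x²).
Whereas x ∉ Z(G) since x·y = xy ≠ xy⁻¹ = y·x.
Checking each of the 8 elements this way gives Z(G) = {e, x²}, of order 2.

Answer: {e, x²}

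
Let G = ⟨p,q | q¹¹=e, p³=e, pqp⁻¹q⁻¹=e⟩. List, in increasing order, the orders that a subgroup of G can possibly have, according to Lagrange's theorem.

|G| = 33 = 3 · 11. By Lagrange's theorem the order of any subgroup divides 33; the divisors of 33 are 1, 3, 11, 33.

Answer: 1, 3, 11, 33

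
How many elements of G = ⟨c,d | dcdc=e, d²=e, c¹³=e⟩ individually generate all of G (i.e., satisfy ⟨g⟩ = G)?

⟨g⟩ = G would require ord(g) = |G| = 26, but the maximum element order in G is 13 < 26. So G is not cyclic and no single element generates it: the count is 0.

Answer: 0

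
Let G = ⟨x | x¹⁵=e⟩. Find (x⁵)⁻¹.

The order of (x⁵) is 3 (smallest k with (x⁵)ᵏ = e), so (x⁵)⁻¹ = (x⁵)² = x¹⁰.
Check: (x⁵) · (x¹⁰) → (x⁵) · x¹⁰ = e, giving e as required.

Answer: x¹⁰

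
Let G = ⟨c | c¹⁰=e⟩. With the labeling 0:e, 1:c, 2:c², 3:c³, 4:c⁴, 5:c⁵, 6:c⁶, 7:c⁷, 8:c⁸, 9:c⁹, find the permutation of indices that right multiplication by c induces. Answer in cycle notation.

(0 1 2 3 4 5 6 7 8 9)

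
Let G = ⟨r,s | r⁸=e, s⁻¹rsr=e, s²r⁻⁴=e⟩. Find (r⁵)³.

Compute successive powers of (r⁵), reducing at each step:
  (r⁵)²: (r⁵) · r⁵ = r²
  (r⁵)³: (r²) · r⁵ = r⁷

Answer: r⁷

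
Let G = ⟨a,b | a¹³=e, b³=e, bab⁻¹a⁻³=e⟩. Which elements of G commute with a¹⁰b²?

⟨a¹⁰b²⟩ ⊆ C_G(a¹⁰b²) since powers of a¹⁰b² commute with a¹⁰b²; so |C_G(a¹⁰b²)| ≥ |⟨a¹⁰b²⟩| = 3.
By orbit–stabilizer, |C_G(a¹⁰b²)| = |G| / |conj. class of a¹⁰b²| = 39 / 13 = 3.
The 3 elements commuting with a¹⁰b² are {e, a⁹b, a¹⁰b²}.

Answer: {e, a⁹b, a¹⁰b²}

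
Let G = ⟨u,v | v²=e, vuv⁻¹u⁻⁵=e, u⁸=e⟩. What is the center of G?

An element z ∈ Z(G) iff z commutes with every generator.
For example u² is central: (u²)·u = u³ = u·(u²); (u²)·v = u²v = v·(u²).
Whereas u ∉ Z(G) since u·v = uv ≠ u⁵v = v·u.
Checking each of the 16 elements this way gives Z(G) = {e, u², u⁴, u⁶}, of order 4.

Answer: {e, u², u⁴, u⁶}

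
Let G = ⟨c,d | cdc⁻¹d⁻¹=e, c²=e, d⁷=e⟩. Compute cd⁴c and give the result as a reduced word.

Multiply left to right, reducing at each step:
  c · d⁴ = cd⁴
  (cd⁴) · c = d⁴

Answer: d⁴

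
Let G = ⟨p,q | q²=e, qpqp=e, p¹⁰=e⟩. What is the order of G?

Enumerate words in the generators, reducing via the relations: the distinct elements are
  {e, p, q, pq, p², p³, p⁴, p⁵, p⁶, p⁷, p⁸, p⁹, p²q, p³q, p⁴q, p⁵q, p⁶q, p⁷q, p⁸q, p⁹q}.
No further products give new elements, so |G| = 20.

Answer: 20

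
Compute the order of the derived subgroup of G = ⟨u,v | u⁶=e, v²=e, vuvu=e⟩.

G' = [G, G] is generated by all commutators. The generator-pair commutators are: [u, v] = u².
The subgroup they normally generate is {e, u², u⁴}, of order 3.
Check: |G/G'| = 12/3 = 4 is the order of the abelianisation.

Answer: 3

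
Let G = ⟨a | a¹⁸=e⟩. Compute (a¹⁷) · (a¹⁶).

Compute (a¹⁷) · (a¹⁶) by multiplying left to right and reducing via the relations at each step:
  (a¹⁷) · a¹⁶ = a¹⁵

Answer: a¹⁵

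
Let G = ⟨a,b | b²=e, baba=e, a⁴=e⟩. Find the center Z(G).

An element z ∈ Z(G) iff z commutes with every generator.
For example a² is central: (a²)·a = a³ = a·(a²); (a²)·b = a²b = b·(a²).
Whereas a ∉ Z(G) since a·b = ab ≠ a³b = b·a.
Checking each of the 8 elements this way gives Z(G) = {e, a²}, of order 2.

Answer: {e, a²}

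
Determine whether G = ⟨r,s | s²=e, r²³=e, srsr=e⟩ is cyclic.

Every cyclic group is abelian. But r·s = rs while s·r = r²²s, so r·s ≠ s·r and G is not abelian. Hence G is not cyclic.

Answer: No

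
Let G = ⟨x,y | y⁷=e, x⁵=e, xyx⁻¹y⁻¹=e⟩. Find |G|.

Enumerate words in the generators, reducing via the relations: the distinct elements are
  {e, x, y, xy, x², x³, x⁴, y², y³, y⁴, y⁵, y⁶, xy², xy³, xy⁴, xy⁵, xy⁶, x²y, x³y, x⁴y, x²y², x²y³, x²y⁴, x²y⁵, x²y⁶, x³y², x³y³, x³y⁴, x³y⁵, x³y⁶, x⁴y², x⁴y³, x⁴y⁴, x⁴y⁵, x⁴y⁶}.
No further products give new elements, so |G| = 35.

Answer: 35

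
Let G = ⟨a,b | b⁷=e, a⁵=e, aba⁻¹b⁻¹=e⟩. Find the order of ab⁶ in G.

Compute successive powers until reaching e:
  (ab⁶)¹ = ab⁶, (ab⁶)² = a²b⁵, (ab⁶)³ = a³b⁴, (ab⁶)⁴ = a⁴b³, (ab⁶)⁵ = b², (ab⁶)⁶ = ab, (ab⁶)⁷ = a², (ab⁶)⁸ = a³b⁶, (ab⁶)⁹ = a⁴b⁵, (ab⁶)¹⁰ = b⁴, (ab⁶)¹¹ = ab³, (ab⁶)¹² = a²b², (ab⁶)¹³ = a³b, (ab⁶)¹⁴ = a⁴, (ab⁶)¹⁵ = b⁶, (ab⁶)¹⁶ = ab⁵, (ab⁶)¹⁷ = a²b⁴, (ab⁶)¹⁸ = a³b³, (ab⁶)¹⁹ = a⁴b², (ab⁶)²⁰ = b, (ab⁶)²¹ = a, (ab⁶)²² = a²b⁶, (ab⁶)²³ = a³b⁵, (ab⁶)²⁴ = a⁴b⁴, (ab⁶)²⁵ = b³, (ab⁶)²⁶ = ab², (ab⁶)²⁷ = a²b, (ab⁶)²⁸ = a³, (ab⁶)²⁹ = a⁴b⁶, (ab⁶)³⁰ = b⁵, (ab⁶)³¹ = ab⁴, (ab⁶)³² = a²b³, (ab⁶)³³ = a³b², (ab⁶)³⁴ = a⁴b, (ab⁶)³⁵ = e.
The smallest positive k with (ab⁶)ᵏ = e is 35.

Answer: 35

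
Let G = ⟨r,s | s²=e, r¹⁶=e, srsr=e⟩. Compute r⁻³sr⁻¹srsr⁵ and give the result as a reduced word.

Multiply left to right, reducing at each step:
  (r¹³) · s = r¹³s
  (r¹³s) · r⁻¹ = r¹⁴s
  (r¹⁴s) · s = r¹⁴
  (r¹⁴) · r = r¹⁵
  (r¹⁵) · s = r¹⁵s
  (r¹⁵s) · r⁵ = r¹⁰s

Answer: r¹⁰s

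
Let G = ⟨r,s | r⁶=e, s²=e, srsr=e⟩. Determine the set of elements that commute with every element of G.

An element z ∈ Z(G) iff z commutes with every generator.
For example r³ is central: (r³)·r = r⁴ = r·(r³); (r³)·s = r³s = s·(r³).
Whereas r ∉ Z(G) since r·s = rs ≠ r⁵s = s·r.
Checking each of the 12 elements this way gives Z(G) = {e, r³}, of order 2.

Answer: {e, r³}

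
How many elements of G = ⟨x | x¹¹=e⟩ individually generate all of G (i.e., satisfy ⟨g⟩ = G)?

G is cyclic of order 11. An element generates G iff its order is 11, and a cyclic group of order 11 has exactly φ(11) = 10 such elements.

Answer: 10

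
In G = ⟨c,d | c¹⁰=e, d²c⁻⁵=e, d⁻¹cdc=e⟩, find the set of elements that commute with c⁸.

⟨c⁸⟩ ⊆ C_G(c⁸) since powers of c⁸ commute with c⁸; so |C_G(c⁸)| ≥ |⟨c⁸⟩| = 5.
By orbit–stabilizer, |C_G(c⁸)| = |G| / |conj. class of c⁸| = 20 / 2 = 10.
The 10 elements commuting with c⁸ are {e, c, c², c³, c⁴, c⁵, c⁶, c⁷, c⁸, c⁹}.

Answer: {e, c, c², c³, c⁴, c⁵, c⁶, c⁷, c⁸, c⁹}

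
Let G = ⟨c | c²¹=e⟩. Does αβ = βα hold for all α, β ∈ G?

G has a single generator, so G is cyclic and hence abelian.

Answer: Yes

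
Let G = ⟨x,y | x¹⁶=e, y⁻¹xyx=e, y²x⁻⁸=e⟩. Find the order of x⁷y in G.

Compute successive powers until reaching e:
  (x⁷y)¹ = x⁷y, (x⁷y)² = x⁸, (x⁷y)³ = x⁷y⁻¹, (x⁷y)⁴ = e.
The smallest positive k with (x⁷y)ᵏ = e is 4.

Answer: 4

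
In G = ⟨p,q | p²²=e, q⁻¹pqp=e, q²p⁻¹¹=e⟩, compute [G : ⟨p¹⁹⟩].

First find ord(p¹⁹) by computing successive powers:
  (p¹⁹)¹ = p¹⁹, (p¹⁹)² = p¹⁶, (p¹⁹)³ = p¹³, (p¹⁹)⁴ = p¹⁰, (p¹⁹)⁵ = p⁷, (p¹⁹)⁶ = p⁴, (p¹⁹)⁷ = p, (p¹⁹)⁸ = p²⁰, (p¹⁹)⁹ = p¹⁷, (p¹⁹)¹⁰ = p¹⁴, (p¹⁹)¹¹ = p¹¹, (p¹⁹)¹² = p⁸, (p¹⁹)¹³ = p⁵, (p¹⁹)¹⁴ = p², (p¹⁹)¹⁵ = p²¹, (p¹⁹)¹⁶ = p¹⁸, (p¹⁹)¹⁷ = p¹⁵, (p¹⁹)¹⁸ = p¹², (p¹⁹)¹⁹ = p⁹, (p¹⁹)²⁰ = p⁶, (p¹⁹)²¹ = p³, (p¹⁹)²² = e.
So |⟨p¹⁹⟩| = ord(p¹⁹) = 22. With |G| = 44, by Lagrange [G : ⟨p¹⁹⟩] = 44/22 = 2.

Answer: 2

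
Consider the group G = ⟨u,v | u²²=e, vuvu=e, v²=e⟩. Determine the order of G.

Enumerate words in the generators, reducing via the relations: the distinct elements are
  {e, u, v, uv, u², u³, u⁴, u⁵, u⁶, u⁷, u⁸, u⁹, u²v, u²¹, u²⁰, u³v, u¹², u¹³, u¹¹, u¹⁰, u¹⁴, u¹⁵, u¹⁶, u¹⁷, u¹⁸, u¹⁹, u⁴v, u⁵v, u⁶v, u⁷v, u⁸v, u⁹v, u²¹v, u²⁰v, u¹²v, u¹³v, u¹¹v, u¹⁰v, u¹⁴v, u¹⁵v, u¹⁶v, u¹⁷v, u¹⁸v, u¹⁹v}.
No further products give new elements, so |G| = 44.

Answer: 44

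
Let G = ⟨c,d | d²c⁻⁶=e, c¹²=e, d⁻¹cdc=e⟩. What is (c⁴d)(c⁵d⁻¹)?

Compute (c⁴d) · (c⁵d⁻¹) by multiplying left to right and reducing via the relations at each step:
  (c⁴d) · c⁵ = c⁵d⁻¹
  (c⁵d⁻¹) · d⁻¹ = c¹¹

Answer: c¹¹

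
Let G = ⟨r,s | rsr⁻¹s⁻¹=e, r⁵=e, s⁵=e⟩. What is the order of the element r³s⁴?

Compute successive powers until reaching e:
  (r³s⁴)¹ = r³s⁴, (r³s⁴)² = rs³, (r³s⁴)³ = r⁴s², (r³s⁴)⁴ = r²s, (r³s⁴)⁵ = e.
The smallest positive k with (r³s⁴)ᵏ = e is 5.

Answer: 5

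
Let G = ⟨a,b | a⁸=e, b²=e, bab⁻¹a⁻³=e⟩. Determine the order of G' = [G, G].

G' = [G, G] is generated by all commutators. The generator-pair commutators are: [a, b] = a⁶.
The subgroup they normally generate is {e, a², a⁴, a⁶}, of order 4.
Check: |G/G'| = 16/4 = 4 is the order of the abelianisation.

Answer: 4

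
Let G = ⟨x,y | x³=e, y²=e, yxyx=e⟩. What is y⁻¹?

The order of y is 2 (smallest k with yᵏ = e), so y⁻¹ = y¹ = y.
Check: y · y → y · y = e, giving e as required.

Answer: y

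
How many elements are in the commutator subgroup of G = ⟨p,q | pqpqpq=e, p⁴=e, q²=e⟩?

G' = [G, G] is generated by all commutators. The generator-pair commutators are: [p, q] = p²qp.
The subgroup they normally generate is {e, p², pq, qp³, p²qp, p³q, p²qp³, qp, pqp², qp²q, p²qp²q, p³qp²}, of order 12.
Check: |G/G'| = 24/12 = 2 is the order of the abelianisation.

Answer: 12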